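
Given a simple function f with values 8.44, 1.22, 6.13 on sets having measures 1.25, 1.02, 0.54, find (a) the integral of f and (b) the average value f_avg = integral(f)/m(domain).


Step 1: Integral = sum(value_i * measure_i)
= 8.44*1.25 + 1.22*1.02 + 6.13*0.54
= 10.55 + 1.2444 + 3.3102
= 15.1046
Step 2: Total measure of domain = 1.25 + 1.02 + 0.54 = 2.81
Step 3: Average value = 15.1046 / 2.81 = 5.375302


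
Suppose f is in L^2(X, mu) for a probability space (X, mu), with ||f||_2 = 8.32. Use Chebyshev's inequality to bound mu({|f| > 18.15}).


Chebyshev/Markov inequality: mu(|f| > eps) <= (||f||_p / eps)^p
Step 1: ||f||_2 / eps = 8.32 / 18.15 = 0.458402
Step 2: Raise to power p = 2:
  (0.458402)^2 = 0.210133
Step 3: Therefore mu(|f| > 18.15) <= 0.210133


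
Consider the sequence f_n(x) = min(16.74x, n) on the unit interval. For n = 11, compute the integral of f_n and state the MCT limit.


f(x) = 16.74x on [0,1]; f_n(x) = min(16.74x, n). At n = 11:
Step 1: f(x) reaches 11 at x = 11/16.74 = 0.657109
Step 2: integral(f_11) = integral(16.74x, 0, 0.657109) + integral(11, 0.657109, 1)
       = 16.74*0.657109^2/2 + 11*(1 - 0.657109)
       = 3.614098 + 3.771804
       = 7.385902
Step 3: As n -> infinity, f_n increases to f, so by MCT integral(f_n) -> integral(f) = 16.74/2 = 8.37.
Convergence: integral(f_11) = 7.385902 -> 8.37 as n -> infinity


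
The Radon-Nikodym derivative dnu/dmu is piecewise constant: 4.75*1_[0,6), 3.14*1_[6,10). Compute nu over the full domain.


Integrate each piece of the Radon-Nikodym derivative:
Step 1: integral_0^6 4.75 dx = 4.75*(6-0) = 4.75*6 = 28.5
Step 2: integral_6^10 3.14 dx = 3.14*(10-6) = 3.14*4 = 12.56
Total: 28.5 + 12.56 = 41.06


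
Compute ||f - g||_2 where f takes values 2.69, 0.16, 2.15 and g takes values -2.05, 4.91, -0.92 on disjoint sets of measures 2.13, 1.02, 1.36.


Step 1: Compute differences f_i - g_i:
  2.69 - -2.05 = 4.74
  0.16 - 4.91 = -4.75
  2.15 - -0.92 = 3.07
Step 2: Compute |diff|^2 * measure for each set:
  |4.74|^2 * 2.13 = 22.4676 * 2.13 = 47.855988
  |-4.75|^2 * 1.02 = 22.5625 * 1.02 = 23.01375
  |3.07|^2 * 1.36 = 9.4249 * 1.36 = 12.817864
Step 3: Sum = 83.687602
Step 4: ||f-g||_2 = (83.687602)^(1/2) = 9.148093


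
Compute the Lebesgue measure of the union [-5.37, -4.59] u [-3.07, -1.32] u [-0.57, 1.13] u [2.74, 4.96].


For pairwise disjoint intervals, m(union) = sum of lengths.
= (-4.59 - -5.37) + (-1.32 - -3.07) + (1.13 - -0.57) + (4.96 - 2.74)
= 0.78 + 1.75 + 1.7 + 2.22
= 6.45


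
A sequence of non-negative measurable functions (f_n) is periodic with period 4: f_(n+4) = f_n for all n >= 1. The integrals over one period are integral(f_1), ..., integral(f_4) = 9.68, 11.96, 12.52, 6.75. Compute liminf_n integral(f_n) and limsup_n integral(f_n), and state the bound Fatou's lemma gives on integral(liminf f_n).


The sequence (integral(f_n)) is periodic with period 4, repeating the values 9.68, 11.96, 12.52, 6.75 indefinitely.
Step 1: For a periodic sequence, every tail (a_m, a_(m+1), ...) contains all 4 period values infinitely often.
Step 2: Hence inf of every tail = min of the period values = min(9.68, 11.96, 12.52, 6.75) = 6.75.
        liminf_n integral(f_n) = sup over m of (inf of tail from m) = 6.75.
Step 3: Similarly sup of every tail = max of the period values = 12.52.
        limsup_n integral(f_n) = 12.52.
Step 4: Fatou's lemma: integral(liminf_n f_n) <= liminf_n integral(f_n) = 6.75.
        So the integral of the pointwise liminf is at most 6.75.


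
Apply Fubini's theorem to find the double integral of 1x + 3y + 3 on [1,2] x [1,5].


By Fubini, integrate in x first, then y.
Step 1: Fix y, integrate over x in [1,2]:
  integral(1x + 3y + 3, x=1..2)
  = 1*(2^2 - 1^2)/2 + (3y + 3)*(2 - 1)
  = 1.5 + (3y + 3)*1
  = 1.5 + 3y + 3
  = 4.5 + 3y
Step 2: Integrate over y in [1,5]:
  integral(4.5 + 3y, y=1..5)
  = 4.5*4 + 3*(5^2 - 1^2)/2
  = 18 + 36
  = 54


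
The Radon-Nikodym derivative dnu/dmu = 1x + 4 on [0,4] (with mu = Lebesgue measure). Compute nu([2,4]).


nu(A) = integral_A (dnu/dmu) dmu = integral_2^4 (1x + 4) dx
Step 1: Antiderivative F(x) = (1/2)x^2 + 4x
Step 2: F(4) = (1/2)*4^2 + 4*4 = 8 + 16 = 24
Step 3: F(2) = (1/2)*2^2 + 4*2 = 2 + 8 = 10
Step 4: nu([2,4]) = F(4) - F(2) = 24 - 10 = 14


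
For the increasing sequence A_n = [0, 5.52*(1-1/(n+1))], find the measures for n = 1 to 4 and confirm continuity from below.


By continuity of measure from below: if A_n increases to A, then m(A_n) -> m(A).
Here A = [0, 5.52], so m(A) = 5.52
Step 1: a_1 = 5.52*(1 - 1/2) = 2.76, m(A_1) = 2.76
Step 2: a_2 = 5.52*(1 - 1/3) = 3.68, m(A_2) = 3.68
Step 3: a_3 = 5.52*(1 - 1/4) = 4.14, m(A_3) = 4.14
Step 4: a_4 = 5.52*(1 - 1/5) = 4.416, m(A_4) = 4.416
Limit: m(A_n) -> m([0,5.52]) = 5.52


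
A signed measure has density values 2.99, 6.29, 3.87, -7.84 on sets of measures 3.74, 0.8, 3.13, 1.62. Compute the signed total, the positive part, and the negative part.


Step 1: Compute signed measure on each set:
  Set 1: 2.99 * 3.74 = 11.1826
  Set 2: 6.29 * 0.8 = 5.032
  Set 3: 3.87 * 3.13 = 12.1131
  Set 4: -7.84 * 1.62 = -12.7008
Step 2: Total signed measure = (11.1826) + (5.032) + (12.1131) + (-12.7008)
     = 15.6269
Step 3: Positive part mu+(X) = sum of positive contributions = 28.3277
Step 4: Negative part mu-(X) = |sum of negative contributions| = 12.7008


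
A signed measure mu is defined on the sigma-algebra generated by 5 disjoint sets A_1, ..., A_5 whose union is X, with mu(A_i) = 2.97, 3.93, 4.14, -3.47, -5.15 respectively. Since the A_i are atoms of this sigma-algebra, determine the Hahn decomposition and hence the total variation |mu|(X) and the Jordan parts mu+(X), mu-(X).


Step 1: Every measurable set is a union of atoms (the cells / points), so a Hahn decomposition is
  obtained by grouping atoms by sign: P = union of atoms with mu > 0, N = union of the remaining atoms.
  Atoms in P (indices): 1, 2, 3;  atoms in N (indices): 4, 5
  Positive values: 2.97, 3.93, 4.14
  Negative values: -3.47, -5.15
Step 2: mu+(X) = mu(P) = sum of positive atom values = 11.04
Step 3: mu-(X) = -mu(N) = sum of |negative atom values| = 8.62
Step 4: |mu|(X) = mu+(X) + mu-(X) = 11.04 + 8.62 = 19.66


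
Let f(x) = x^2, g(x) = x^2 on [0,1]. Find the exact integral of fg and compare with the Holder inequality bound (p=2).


Step 1: Exact integral of f*g = integral(x^4, 0, 1) = 1/5
     = 0.2
Step 2: Holder bound with p=2, q=2:
  ||f||_p = (integral x^4 dx)^(1/2) = (1/5)^(1/2) = 0.447214
  ||g||_q = (integral x^4 dx)^(1/2) = (1/5)^(1/2) = 0.447214
Step 3: Holder bound = ||f||_p * ||g||_q = 0.447214 * 0.447214 = 0.2
Verification: 0.2 <= 0.2 (Holder holds)


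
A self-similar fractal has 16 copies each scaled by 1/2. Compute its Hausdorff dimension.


For a self-similar set with N copies scaled by 1/r:
dim_H = log(N)/log(r) = log(16)/log(2)
= 2.772589/0.693147
= 4


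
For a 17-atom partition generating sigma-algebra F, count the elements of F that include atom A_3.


Each element of F is a union of some subset S of the 17 atoms.
The element contains A_3 iff A_3 is in S.
So we count subsets S of {A_1,...,A_17} with A_3 in S: choose freely among the other 16 atoms.
Count = 2^(17-1) = 2^16 = 65536.


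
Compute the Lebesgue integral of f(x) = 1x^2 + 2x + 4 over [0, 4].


The Lebesgue integral of a Riemann-integrable function agrees with the Riemann integral.
Antiderivative F(x) = (1/3)x^3 + (2/2)x^2 + 4x
F(4) = (1/3)*4^3 + (2/2)*4^2 + 4*4
     = (1/3)*64 + (2/2)*16 + 4*4
     = 21.333333 + 16 + 16
     = 53.333333
F(0) = 0.0
Integral = F(4) - F(0) = 53.333333 - 0.0 = 53.333333


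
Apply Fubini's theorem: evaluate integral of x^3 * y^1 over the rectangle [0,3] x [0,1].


By Fubini's theorem, the double integral factors as a product of single integrals:
Step 1: integral_0^3 x^3 dx = [x^4/4] from 0 to 3
     = 3^4/4 = 20.25
Step 2: integral_0^1 y^1 dy = [y^2/2] from 0 to 1
     = 1^2/2 = 0.5
Step 3: Double integral = 20.25 * 0.5 = 10.125


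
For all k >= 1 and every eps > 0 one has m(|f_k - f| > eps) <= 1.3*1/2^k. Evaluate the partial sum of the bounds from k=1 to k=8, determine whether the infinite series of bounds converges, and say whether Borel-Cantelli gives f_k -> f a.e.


Step 1: List the terms 1.3*1/2^k for k = 1 to 8:
  k=1: 0.65
  k=2: 0.325
  k=3: 0.1625
  k=4: 0.08125
  k=5: 0.040625
  k=6: 0.020313
  k=7: 0.010156
  k=8: 0.005078
Step 2: Partial sum = 0.65 + 0.325 + 0.1625 + 0.08125 + 0.040625 + 0.020313 + 0.010156 + 0.005078
     = 1.294922
Step 3: The full series sum_(k>=1) 1.3*1/2^k converges (geometric series with ratio 1/2 < 1; a constant multiple of a convergent series converges).
Step 4: Fix eps > 0. Since sum_k m(|f_k - f| > eps) < infinity, the Borel-Cantelli lemma gives
        m(limsup_k {|f_k - f| > eps}) = 0, i.e. for a.e. x, |f_k(x) - f(x)| <= eps for all large k.
        Applying this with eps = 1/j for j = 1, 2, ... and intersecting the countably many full-measure sets,
        for a.e. x we get limsup_k |f_k(x) - f(x)| <= 1/j for every j, hence f_k -> f almost everywhere.
Conclusion: series converges; Borel-Cantelli yields f_k -> f a.e.


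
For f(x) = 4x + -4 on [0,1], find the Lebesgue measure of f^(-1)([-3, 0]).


f^(-1)([-3, 0]) = {x : -3 <= 4x + -4 <= 0}
Solving: (-3 - -4)/4 <= x <= (0 - -4)/4
= [0.25, 1]
Intersecting with [0,1]: [0.25, 1]
Measure = 1 - 0.25 = 0.75


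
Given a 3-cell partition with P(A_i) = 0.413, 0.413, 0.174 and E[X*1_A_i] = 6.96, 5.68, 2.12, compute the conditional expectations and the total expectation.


For each cell A_i: E[X|A_i] = E[X*1_A_i] / P(A_i)
Step 1: E[X|A_1] = 6.96 / 0.413 = 16.8523
Step 2: E[X|A_2] = 5.68 / 0.413 = 13.753027
Step 3: E[X|A_3] = 2.12 / 0.174 = 12.183908
Verification: E[X] = sum E[X*1_A_i] = 6.96 + 5.68 + 2.12 = 14.76


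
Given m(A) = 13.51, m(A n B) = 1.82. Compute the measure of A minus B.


m(A \ B) = m(A) - m(A n B)
= 13.51 - 1.82
= 11.69


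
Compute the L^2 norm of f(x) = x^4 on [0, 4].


Step 1: ||f||_2 = (integral_0^4 |x^4|^2 dx)^(1/2)
     = (integral_0^4 x^8 dx)^(1/2)
Step 2: integral_0^4 x^8 dx = [x^9/(9)] from 0 to 4 = 4^9/9
     = 262144/9 = 29127.111111
Step 3: ||f||_2 = (29127.111111)^(1/2) = 170.666667


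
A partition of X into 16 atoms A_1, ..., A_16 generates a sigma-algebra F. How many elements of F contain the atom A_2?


Each element of F is a union of some subset S of the 16 atoms.
The element contains A_2 iff A_2 is in S.
So we count subsets S of {A_1,...,A_16} with A_2 in S: choose freely among the other 15 atoms.
Count = 2^(16-1) = 2^15 = 32768.


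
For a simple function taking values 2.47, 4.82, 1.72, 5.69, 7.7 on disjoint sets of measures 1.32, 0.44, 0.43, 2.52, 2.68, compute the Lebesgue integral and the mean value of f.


Step 1: Integral = sum(value_i * measure_i)
= 2.47*1.32 + 4.82*0.44 + 1.72*0.43 + 5.69*2.52 + 7.7*2.68
= 3.2604 + 2.1208 + 0.7396 + 14.3388 + 20.636
= 41.0956
Step 2: Total measure of domain = 1.32 + 0.44 + 0.43 + 2.52 + 2.68 = 7.39
Step 3: Average value = 41.0956 / 7.39 = 5.560974


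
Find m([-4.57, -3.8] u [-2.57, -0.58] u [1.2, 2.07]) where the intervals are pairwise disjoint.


For pairwise disjoint intervals, m(union) = sum of lengths.
= (-3.8 - -4.57) + (-0.58 - -2.57) + (2.07 - 1.2)
= 0.77 + 1.99 + 0.87
= 3.63


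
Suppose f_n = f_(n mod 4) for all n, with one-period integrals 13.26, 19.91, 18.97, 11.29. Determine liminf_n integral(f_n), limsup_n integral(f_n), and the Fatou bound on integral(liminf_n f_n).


The sequence (integral(f_n)) is periodic with period 4, repeating the values 13.26, 19.91, 18.97, 11.29 indefinitely.
Step 1: For a periodic sequence, every tail (a_m, a_(m+1), ...) contains all 4 period values infinitely often.
Step 2: Hence inf of every tail = min of the period values = min(13.26, 19.91, 18.97, 11.29) = 11.29.
        liminf_n integral(f_n) = sup over m of (inf of tail from m) = 11.29.
Step 3: Similarly sup of every tail = max of the period values = 19.91.
        limsup_n integral(f_n) = 19.91.
Step 4: Fatou's lemma: integral(liminf_n f_n) <= liminf_n integral(f_n) = 11.29.
        So the integral of the pointwise liminf is at most 11.29.


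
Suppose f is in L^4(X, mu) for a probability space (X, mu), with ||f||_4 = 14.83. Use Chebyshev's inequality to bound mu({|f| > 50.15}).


Chebyshev/Markov inequality: mu(|f| > eps) <= (||f||_p / eps)^p
Step 1: ||f||_4 / eps = 14.83 / 50.15 = 0.295713
Step 2: Raise to power p = 4:
  (0.295713)^4 = 0.007647
Step 3: Therefore mu(|f| > 50.15) <= 0.007647


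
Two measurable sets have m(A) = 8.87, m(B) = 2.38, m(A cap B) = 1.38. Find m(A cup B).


By inclusion-exclusion: m(A u B) = m(A) + m(B) - m(A n B)
= 8.87 + 2.38 - 1.38
= 9.87


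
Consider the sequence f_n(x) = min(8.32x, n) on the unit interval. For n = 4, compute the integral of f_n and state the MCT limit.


f(x) = 8.32x on [0,1]; f_n(x) = min(8.32x, n). At n = 4:
Step 1: f(x) reaches 4 at x = 4/8.32 = 0.480769
Step 2: integral(f_4) = integral(8.32x, 0, 0.480769) + integral(4, 0.480769, 1)
       = 8.32*0.480769^2/2 + 4*(1 - 0.480769)
       = 0.961538 + 2.076923
       = 3.038462
Step 3: As n -> infinity, f_n increases to f, so by MCT integral(f_n) -> integral(f) = 8.32/2 = 4.16.
Convergence: integral(f_4) = 3.038462 -> 4.16 as n -> infinity


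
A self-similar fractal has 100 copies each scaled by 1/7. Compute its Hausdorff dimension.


For a self-similar set with N copies scaled by 1/r:
dim_H = log(N)/log(r) = log(100)/log(7)
= 4.60517/1.94591
= 2.366589


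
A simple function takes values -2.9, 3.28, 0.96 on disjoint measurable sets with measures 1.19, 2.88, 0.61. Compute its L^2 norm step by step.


Step 1: Compute |f_i|^2 for each value:
  |-2.9|^2 = 8.41
  |3.28|^2 = 10.7584
  |0.96|^2 = 0.9216
Step 2: Multiply by measures and sum:
  8.41 * 1.19 = 10.0079
  10.7584 * 2.88 = 30.984192
  0.9216 * 0.61 = 0.562176
Sum = 10.0079 + 30.984192 + 0.562176 = 41.554268
Step 3: Take the p-th root:
||f||_2 = (41.554268)^(1/2) = 6.44626


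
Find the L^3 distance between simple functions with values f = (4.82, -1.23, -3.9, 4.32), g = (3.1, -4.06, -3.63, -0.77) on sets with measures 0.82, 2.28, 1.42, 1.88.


Step 1: Compute differences f_i - g_i:
  4.82 - 3.1 = 1.72
  -1.23 - -4.06 = 2.83
  -3.9 - -3.63 = -0.27
  4.32 - -0.77 = 5.09
Step 2: Compute |diff|^3 * measure for each set:
  |1.72|^3 * 0.82 = 5.088448 * 0.82 = 4.172527
  |2.83|^3 * 2.28 = 22.665187 * 2.28 = 51.676626
  |-0.27|^3 * 1.42 = 0.019683 * 1.42 = 0.02795
  |5.09|^3 * 1.88 = 131.872229 * 1.88 = 247.919791
Step 3: Sum = 303.796894
Step 4: ||f-g||_3 = (303.796894)^(1/3) = 6.722453


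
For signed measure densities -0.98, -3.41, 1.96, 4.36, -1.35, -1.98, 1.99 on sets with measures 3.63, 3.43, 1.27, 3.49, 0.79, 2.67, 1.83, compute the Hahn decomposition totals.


Step 1: Compute signed measure on each set:
  Set 1: -0.98 * 3.63 = -3.5574
  Set 2: -3.41 * 3.43 = -11.6963
  Set 3: 1.96 * 1.27 = 2.4892
  Set 4: 4.36 * 3.49 = 15.2164
  Set 5: -1.35 * 0.79 = -1.0665
  Set 6: -1.98 * 2.67 = -5.2866
  Set 7: 1.99 * 1.83 = 3.6417
Step 2: Total signed measure = (-3.5574) + (-11.6963) + (2.4892) + (15.2164) + (-1.0665) + (-5.2866) + (3.6417)
     = -0.2595
Step 3: Positive part mu+(X) = sum of positive contributions = 21.3473
Step 4: Negative part mu-(X) = |sum of negative contributions| = 21.6068


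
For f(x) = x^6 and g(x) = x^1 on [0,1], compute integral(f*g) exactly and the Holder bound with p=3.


Step 1: Exact integral of f*g = integral(x^7, 0, 1) = 1/8
     = 0.125
Step 2: Holder bound with p=3, q=1.5:
  ||f||_p = (integral x^18 dx)^(1/3) = (1/19)^(1/3) = 0.374756
  ||g||_q = (integral x^1.5 dx)^(1/1.5) = (1/2.5)^(1/1.5) = 0.542884
Step 3: Holder bound = ||f||_p * ||g||_q = 0.374756 * 0.542884 = 0.203449
Verification: 0.125 <= 0.203449 (Holder holds)


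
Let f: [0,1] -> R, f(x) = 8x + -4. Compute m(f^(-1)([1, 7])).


f^(-1)([1, 7]) = {x : 1 <= 8x + -4 <= 7}
Solving: (1 - -4)/8 <= x <= (7 - -4)/8
= [0.625, 1.375]
Intersecting with [0,1]: [0.625, 1]
Measure = 1 - 0.625 = 0.375


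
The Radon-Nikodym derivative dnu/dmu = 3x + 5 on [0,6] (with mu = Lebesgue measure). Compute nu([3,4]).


nu(A) = integral_A (dnu/dmu) dmu = integral_3^4 (3x + 5) dx
Step 1: Antiderivative F(x) = (3/2)x^2 + 5x
Step 2: F(4) = (3/2)*4^2 + 5*4 = 24 + 20 = 44
Step 3: F(3) = (3/2)*3^2 + 5*3 = 13.5 + 15 = 28.5
Step 4: nu([3,4]) = F(4) - F(3) = 44 - 28.5 = 15.5


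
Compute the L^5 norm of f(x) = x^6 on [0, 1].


Step 1: ||f||_5 = (integral_0^1 |x^6|^5 dx)^(1/5)
     = (integral_0^1 x^30 dx)^(1/5)
Step 2: integral_0^1 x^30 dx = [x^31/(31)] from 0 to 1 = 1^31/31
     = 1/31 = 0.032258
Step 3: ||f||_5 = (0.032258)^(1/5) = 0.503185


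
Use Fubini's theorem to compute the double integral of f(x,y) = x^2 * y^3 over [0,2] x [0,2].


By Fubini's theorem, the double integral factors as a product of single integrals:
Step 1: integral_0^2 x^2 dx = [x^3/3] from 0 to 2
     = 2^3/3 = 2.666667
Step 2: integral_0^2 y^3 dy = [y^4/4] from 0 to 2
     = 2^4/4 = 4
Step 3: Double integral = 2.666667 * 4 = 10.666667


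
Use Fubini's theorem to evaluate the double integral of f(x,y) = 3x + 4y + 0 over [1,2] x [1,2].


By Fubini, integrate in x first, then y.
Step 1: Fix y, integrate over x in [1,2]:
  integral(3x + 4y + 0, x=1..2)
  = 3*(2^2 - 1^2)/2 + (4y + 0)*(2 - 1)
  = 4.5 + (4y + 0)*1
  = 4.5 + 4y + 0
  = 4.5 + 4y
Step 2: Integrate over y in [1,2]:
  integral(4.5 + 4y, y=1..2)
  = 4.5*1 + 4*(2^2 - 1^2)/2
  = 4.5 + 6
  = 10.5


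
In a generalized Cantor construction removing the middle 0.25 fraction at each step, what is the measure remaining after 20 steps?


Step 1: At each step, fraction remaining = 1 - 0.25 = 0.75
Step 2: After 20 steps, measure = (0.75)^20
Result = 0.003171


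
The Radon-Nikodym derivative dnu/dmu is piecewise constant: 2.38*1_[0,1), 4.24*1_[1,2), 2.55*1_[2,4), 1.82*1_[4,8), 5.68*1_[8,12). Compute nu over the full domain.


Integrate each piece of the Radon-Nikodym derivative:
Step 1: integral_0^1 2.38 dx = 2.38*(1-0) = 2.38*1 = 2.38
Step 2: integral_1^2 4.24 dx = 4.24*(2-1) = 4.24*1 = 4.24
Step 3: integral_2^4 2.55 dx = 2.55*(4-2) = 2.55*2 = 5.1
Step 4: integral_4^8 1.82 dx = 1.82*(8-4) = 1.82*4 = 7.28
Step 5: integral_8^12 5.68 dx = 5.68*(12-8) = 5.68*4 = 22.72
Total: 2.38 + 4.24 + 5.1 + 7.28 + 22.72 = 41.72


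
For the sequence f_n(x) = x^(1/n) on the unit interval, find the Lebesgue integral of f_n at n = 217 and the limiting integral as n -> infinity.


At n = 217: f_217(x) = x^(1/217).
Step 1: integral(x^(1/217), 0, 1) = [x^(1/217+1) / (1/217+1)] from 0 to 1
     = 1 / (1/217 + 1) = 1 / ((217+1)/217) = 217/(217+1)
     = 217/218 = 0.995413
Step 2: As n -> infinity, f_n(x) = x^(1/n) -> 1 for x in (0,1], and f_n is increasing in n.
By MCT, lim_n integral(f_n) = integral(lim_n f_n) = integral(1, 0, 1) = 1.
Step 3: Verify convergence: 217/218 = 0.995413 -> 1


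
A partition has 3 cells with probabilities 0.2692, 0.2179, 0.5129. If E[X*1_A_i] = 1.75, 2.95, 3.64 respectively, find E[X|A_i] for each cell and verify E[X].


For each cell A_i: E[X|A_i] = E[X*1_A_i] / P(A_i)
Step 1: E[X|A_1] = 1.75 / 0.2692 = 6.500743
Step 2: E[X|A_2] = 2.95 / 0.2179 = 13.53832
Step 3: E[X|A_3] = 3.64 / 0.5129 = 7.0969
Verification: E[X] = sum E[X*1_A_i] = 1.75 + 2.95 + 3.64 = 8.34


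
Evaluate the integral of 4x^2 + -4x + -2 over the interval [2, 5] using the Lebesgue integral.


The Lebesgue integral of a Riemann-integrable function agrees with the Riemann integral.
Antiderivative F(x) = (4/3)x^3 + (-4/2)x^2 + -2x
F(5) = (4/3)*5^3 + (-4/2)*5^2 + -2*5
     = (4/3)*125 + (-4/2)*25 + -2*5
     = 166.666667 + -50 + -10
     = 106.666667
F(2) = -1.333333
Integral = F(5) - F(2) = 106.666667 - -1.333333 = 108


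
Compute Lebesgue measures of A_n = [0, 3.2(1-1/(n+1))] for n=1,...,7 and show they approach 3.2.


By continuity of measure from below: if A_n increases to A, then m(A_n) -> m(A).
Here A = [0, 3.2], so m(A) = 3.2
Step 1: a_1 = 3.2*(1 - 1/2) = 1.6, m(A_1) = 1.6
Step 2: a_2 = 3.2*(1 - 1/3) = 2.1333, m(A_2) = 2.1333
Step 3: a_3 = 3.2*(1 - 1/4) = 2.4, m(A_3) = 2.4
Step 4: a_4 = 3.2*(1 - 1/5) = 2.56, m(A_4) = 2.56
Step 5: a_5 = 3.2*(1 - 1/6) = 2.6667, m(A_5) = 2.6667
Step 6: a_6 = 3.2*(1 - 1/7) = 2.7429, m(A_6) = 2.7429
Step 7: a_7 = 3.2*(1 - 1/8) = 2.8, m(A_7) = 2.8
Limit: m(A_n) -> m([0,3.2]) = 3.2


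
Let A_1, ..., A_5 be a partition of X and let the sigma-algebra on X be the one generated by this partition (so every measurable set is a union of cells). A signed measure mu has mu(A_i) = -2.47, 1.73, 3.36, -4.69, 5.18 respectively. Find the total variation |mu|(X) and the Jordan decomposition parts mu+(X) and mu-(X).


Step 1: Every measurable set is a union of atoms (the cells / points), so a Hahn decomposition is
  obtained by grouping atoms by sign: P = union of atoms with mu > 0, N = union of the remaining atoms.
  Atoms in P (indices): 2, 3, 5;  atoms in N (indices): 1, 4
  Positive values: 1.73, 3.36, 5.18
  Negative values: -2.47, -4.69
Step 2: mu+(X) = mu(P) = sum of positive atom values = 10.27
Step 3: mu-(X) = -mu(N) = sum of |negative atom values| = 7.16
Step 4: |mu|(X) = mu+(X) + mu-(X) = 10.27 + 7.16 = 17.43


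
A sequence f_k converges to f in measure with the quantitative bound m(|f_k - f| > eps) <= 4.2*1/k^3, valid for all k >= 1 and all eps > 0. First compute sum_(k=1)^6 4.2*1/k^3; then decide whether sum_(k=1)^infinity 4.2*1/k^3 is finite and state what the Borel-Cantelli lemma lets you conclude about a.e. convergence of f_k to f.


Step 1: List the terms 4.2*1/k^3 for k = 1 to 6:
  k=1: 4.2
  k=2: 0.525
  k=3: 0.155556
  k=4: 0.065625
  k=5: 0.0336
  k=6: 0.019444
Step 2: Partial sum = 4.2 + 0.525 + 0.155556 + 0.065625 + 0.0336 + 0.019444
     = 4.999225
Step 3: The full series sum_(k>=1) 4.2*1/k^3 converges (p-series with p = 3 > 1; a constant multiple of a convergent series converges).
Step 4: Fix eps > 0. Since sum_k m(|f_k - f| > eps) < infinity, the Borel-Cantelli lemma gives
        m(limsup_k {|f_k - f| > eps}) = 0, i.e. for a.e. x, |f_k(x) - f(x)| <= eps for all large k.
        Applying this with eps = 1/j for j = 1, 2, ... and intersecting the countably many full-measure sets,
        for a.e. x we get limsup_k |f_k(x) - f(x)| <= 1/j for every j, hence f_k -> f almost everywhere.
Conclusion: series converges; Borel-Cantelli yields f_k -> f a.e.


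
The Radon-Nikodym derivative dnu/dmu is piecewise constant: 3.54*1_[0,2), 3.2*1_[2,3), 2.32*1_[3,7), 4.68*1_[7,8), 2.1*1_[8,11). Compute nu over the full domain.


Integrate each piece of the Radon-Nikodym derivative:
Step 1: integral_0^2 3.54 dx = 3.54*(2-0) = 3.54*2 = 7.08
Step 2: integral_2^3 3.2 dx = 3.2*(3-2) = 3.2*1 = 3.2
Step 3: integral_3^7 2.32 dx = 2.32*(7-3) = 2.32*4 = 9.28
Step 4: integral_7^8 4.68 dx = 4.68*(8-7) = 4.68*1 = 4.68
Step 5: integral_8^11 2.1 dx = 2.1*(11-8) = 2.1*3 = 6.3
Total: 7.08 + 3.2 + 9.28 + 4.68 + 6.3 = 30.54


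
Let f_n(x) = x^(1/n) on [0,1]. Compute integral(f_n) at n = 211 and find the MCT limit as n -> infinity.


At n = 211: f_211(x) = x^(1/211).
Step 1: integral(x^(1/211), 0, 1) = [x^(1/211+1) / (1/211+1)] from 0 to 1
     = 1 / (1/211 + 1) = 1 / ((211+1)/211) = 211/(211+1)
     = 211/212 = 0.995283
Step 2: As n -> infinity, f_n(x) = x^(1/n) -> 1 for x in (0,1], and f_n is increasing in n.
By MCT, lim_n integral(f_n) = integral(lim_n f_n) = integral(1, 0, 1) = 1.
Step 3: Verify convergence: 211/212 = 0.995283 -> 1


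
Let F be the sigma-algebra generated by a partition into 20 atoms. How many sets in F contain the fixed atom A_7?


Each element of F is a union of some subset S of the 20 atoms.
The element contains A_7 iff A_7 is in S.
So we count subsets S of {A_1,...,A_20} with A_7 in S: choose freely among the other 19 atoms.
Count = 2^(20-1) = 2^19 = 524288.


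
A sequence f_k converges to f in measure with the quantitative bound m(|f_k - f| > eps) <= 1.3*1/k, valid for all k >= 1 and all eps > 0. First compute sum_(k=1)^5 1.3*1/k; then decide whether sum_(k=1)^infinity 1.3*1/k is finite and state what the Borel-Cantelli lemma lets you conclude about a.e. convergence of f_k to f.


Step 1: List the terms 1.3*1/k for k = 1 to 5:
  k=1: 1.3
  k=2: 0.65
  k=3: 0.433333
  k=4: 0.325
  k=5: 0.26
Step 2: Partial sum = 1.3 + 0.65 + 0.433333 + 0.325 + 0.26
     = 2.968333
Step 3: The full series sum_(k>=1) 1.3*1/k diverges (harmonic series, p = 1; a nonzero constant multiple of a divergent series diverges).
Step 4: The (first) Borel-Cantelli lemma requires a summable sequence of measures, so it does not apply here;
        from this bound alone no conclusion about a.e. convergence can be drawn (convergence in measure still
        gives an a.e.-convergent subsequence, but not a.e. convergence of the whole sequence).
Conclusion: series diverges; Borel-Cantelli is inconclusive about a.e. convergence of f_k.


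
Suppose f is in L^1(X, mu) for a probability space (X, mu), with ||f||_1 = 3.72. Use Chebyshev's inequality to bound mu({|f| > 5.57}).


Chebyshev/Markov inequality: mu(|f| > eps) <= (||f||_p / eps)^p
Step 1: ||f||_1 / eps = 3.72 / 5.57 = 0.667864
Step 2: Raise to power p = 1:
  (0.667864)^1 = 0.667864
Step 3: Therefore mu(|f| > 5.57) <= 0.667864


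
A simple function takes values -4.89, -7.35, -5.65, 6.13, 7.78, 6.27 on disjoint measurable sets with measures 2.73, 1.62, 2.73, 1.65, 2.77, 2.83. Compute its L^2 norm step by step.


Step 1: Compute |f_i|^2 for each value:
  |-4.89|^2 = 23.9121
  |-7.35|^2 = 54.0225
  |-5.65|^2 = 31.9225
  |6.13|^2 = 37.5769
  |7.78|^2 = 60.5284
  |6.27|^2 = 39.3129
Step 2: Multiply by measures and sum:
  23.9121 * 2.73 = 65.280033
  54.0225 * 1.62 = 87.51645
  31.9225 * 2.73 = 87.148425
  37.5769 * 1.65 = 62.001885
  60.5284 * 2.77 = 167.663668
  39.3129 * 2.83 = 111.255507
Sum = 65.280033 + 87.51645 + 87.148425 + 62.001885 + 167.663668 + 111.255507 = 580.865968
Step 3: Take the p-th root:
||f||_2 = (580.865968)^(1/2) = 24.101161


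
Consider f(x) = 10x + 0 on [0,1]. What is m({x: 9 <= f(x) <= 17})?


f^(-1)([9, 17]) = {x : 9 <= 10x + 0 <= 17}
Solving: (9 - 0)/10 <= x <= (17 - 0)/10
= [0.9, 1.7]
Intersecting with [0,1]: [0.9, 1]
Measure = 1 - 0.9 = 0.1


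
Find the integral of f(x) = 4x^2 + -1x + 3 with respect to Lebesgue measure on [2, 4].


The Lebesgue integral of a Riemann-integrable function agrees with the Riemann integral.
Antiderivative F(x) = (4/3)x^3 + (-1/2)x^2 + 3x
F(4) = (4/3)*4^3 + (-1/2)*4^2 + 3*4
     = (4/3)*64 + (-1/2)*16 + 3*4
     = 85.333333 + -8 + 12
     = 89.333333
F(2) = 14.666667
Integral = F(4) - F(2) = 89.333333 - 14.666667 = 74.666667


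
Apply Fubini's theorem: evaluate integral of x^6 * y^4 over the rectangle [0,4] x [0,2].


By Fubini's theorem, the double integral factors as a product of single integrals:
Step 1: integral_0^4 x^6 dx = [x^7/7] from 0 to 4
     = 4^7/7 = 2340.571429
Step 2: integral_0^2 y^4 dy = [y^5/5] from 0 to 2
     = 2^5/5 = 6.4
Step 3: Double integral = 2340.571429 * 6.4 = 14979.657143


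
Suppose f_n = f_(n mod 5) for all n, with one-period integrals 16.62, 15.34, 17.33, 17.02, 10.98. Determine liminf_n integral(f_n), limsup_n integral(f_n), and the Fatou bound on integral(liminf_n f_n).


The sequence (integral(f_n)) is periodic with period 5, repeating the values 16.62, 15.34, 17.33, 17.02, 10.98 indefinitely.
Step 1: For a periodic sequence, every tail (a_m, a_(m+1), ...) contains all 5 period values infinitely often.
Step 2: Hence inf of every tail = min of the period values = min(16.62, 15.34, 17.33, 17.02, 10.98) = 10.98.
        liminf_n integral(f_n) = sup over m of (inf of tail from m) = 10.98.
Step 3: Similarly sup of every tail = max of the period values = 17.33.
        limsup_n integral(f_n) = 17.33.
Step 4: Fatou's lemma: integral(liminf_n f_n) <= liminf_n integral(f_n) = 10.98.
        So the integral of the pointwise liminf is at most 10.98.


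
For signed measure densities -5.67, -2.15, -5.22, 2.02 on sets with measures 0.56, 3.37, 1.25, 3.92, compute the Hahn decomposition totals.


Step 1: Compute signed measure on each set:
  Set 1: -5.67 * 0.56 = -3.1752
  Set 2: -2.15 * 3.37 = -7.2455
  Set 3: -5.22 * 1.25 = -6.525
  Set 4: 2.02 * 3.92 = 7.9184
Step 2: Total signed measure = (-3.1752) + (-7.2455) + (-6.525) + (7.9184)
     = -9.0273
Step 3: Positive part mu+(X) = sum of positive contributions = 7.9184
Step 4: Negative part mu-(X) = |sum of negative contributions| = 16.9457


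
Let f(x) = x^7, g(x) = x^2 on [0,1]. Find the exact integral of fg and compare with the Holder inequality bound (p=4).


Step 1: Exact integral of f*g = integral(x^9, 0, 1) = 1/10
     = 0.1
Step 2: Holder bound with p=4, q=1.333333:
  ||f||_p = (integral x^28 dx)^(1/4) = (1/29)^(1/4) = 0.430924
  ||g||_q = (integral x^2.666667 dx)^(1/1.333333) = (1/3.666667)^(1/1.333333) = 0.377395
Step 3: Holder bound = ||f||_p * ||g||_q = 0.430924 * 0.377395 = 0.162629
Verification: 0.1 <= 0.162629 (Holder holds)


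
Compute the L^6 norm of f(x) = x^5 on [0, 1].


Step 1: ||f||_6 = (integral_0^1 |x^5|^6 dx)^(1/6)
     = (integral_0^1 x^30 dx)^(1/6)
Step 2: integral_0^1 x^30 dx = [x^31/(31)] from 0 to 1 = 1^31/31
     = 1/31 = 0.032258
Step 3: ||f||_6 = (0.032258)^(1/6) = 0.564209


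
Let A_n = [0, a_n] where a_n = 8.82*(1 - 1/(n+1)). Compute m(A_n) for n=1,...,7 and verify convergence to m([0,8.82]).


By continuity of measure from below: if A_n increases to A, then m(A_n) -> m(A).
Here A = [0, 8.82], so m(A) = 8.82
Step 1: a_1 = 8.82*(1 - 1/2) = 4.41, m(A_1) = 4.41
Step 2: a_2 = 8.82*(1 - 1/3) = 5.88, m(A_2) = 5.88
Step 3: a_3 = 8.82*(1 - 1/4) = 6.615, m(A_3) = 6.615
Step 4: a_4 = 8.82*(1 - 1/5) = 7.056, m(A_4) = 7.056
Step 5: a_5 = 8.82*(1 - 1/6) = 7.35, m(A_5) = 7.35
Step 6: a_6 = 8.82*(1 - 1/7) = 7.56, m(A_6) = 7.56
Step 7: a_7 = 8.82*(1 - 1/8) = 7.7175, m(A_7) = 7.7175
Limit: m(A_n) -> m([0,8.82]) = 8.82


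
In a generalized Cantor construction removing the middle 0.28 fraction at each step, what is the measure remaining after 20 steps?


Step 1: At each step, fraction remaining = 1 - 0.28 = 0.72
Step 2: After 20 steps, measure = (0.72)^20
Result = 0.001402


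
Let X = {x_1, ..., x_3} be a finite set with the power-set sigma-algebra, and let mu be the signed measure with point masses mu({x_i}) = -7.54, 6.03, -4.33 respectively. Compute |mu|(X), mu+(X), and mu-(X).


Step 1: Every measurable set is a union of atoms (the cells / points), so a Hahn decomposition is
  obtained by grouping atoms by sign: P = union of atoms with mu > 0, N = union of the remaining atoms.
  Atoms in P (indices): 2;  atoms in N (indices): 1, 3
  Positive values: 6.03
  Negative values: -7.54, -4.33
Step 2: mu+(X) = mu(P) = sum of positive atom values = 6.03
Step 3: mu-(X) = -mu(N) = sum of |negative atom values| = 11.87
Step 4: |mu|(X) = mu+(X) + mu-(X) = 6.03 + 11.87 = 17.9


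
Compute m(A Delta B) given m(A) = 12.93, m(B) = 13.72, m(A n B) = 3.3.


m(A Delta B) = m(A) + m(B) - 2*m(A n B)
= 12.93 + 13.72 - 2*3.3
= 12.93 + 13.72 - 6.6
= 20.05


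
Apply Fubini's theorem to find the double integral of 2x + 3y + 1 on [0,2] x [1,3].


By Fubini, integrate in x first, then y.
Step 1: Fix y, integrate over x in [0,2]:
  integral(2x + 3y + 1, x=0..2)
  = 2*(2^2 - 0^2)/2 + (3y + 1)*(2 - 0)
  = 4 + (3y + 1)*2
  = 4 + 6y + 2
  = 6 + 6y
Step 2: Integrate over y in [1,3]:
  integral(6 + 6y, y=1..3)
  = 6*2 + 6*(3^2 - 1^2)/2
  = 12 + 24
  = 36


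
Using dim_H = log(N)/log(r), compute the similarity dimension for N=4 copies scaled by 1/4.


For a self-similar set with N copies scaled by 1/r:
dim_H = log(N)/log(r) = log(4)/log(4)
= 1.386294/1.386294
= 1


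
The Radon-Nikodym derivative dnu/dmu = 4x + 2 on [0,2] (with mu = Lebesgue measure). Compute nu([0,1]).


nu(A) = integral_A (dnu/dmu) dmu = integral_0^1 (4x + 2) dx
Step 1: Antiderivative F(x) = (4/2)x^2 + 2x
Step 2: F(1) = (4/2)*1^2 + 2*1 = 2 + 2 = 4
Step 3: F(0) = (4/2)*0^2 + 2*0 = 0.0 + 0 = 0.0
Step 4: nu([0,1]) = F(1) - F(0) = 4 - 0.0 = 4


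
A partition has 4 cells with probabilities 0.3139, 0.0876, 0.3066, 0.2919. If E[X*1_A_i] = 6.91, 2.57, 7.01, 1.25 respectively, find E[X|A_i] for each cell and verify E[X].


For each cell A_i: E[X|A_i] = E[X*1_A_i] / P(A_i)
Step 1: E[X|A_1] = 6.91 / 0.3139 = 22.01338
Step 2: E[X|A_2] = 2.57 / 0.0876 = 29.3379
Step 3: E[X|A_3] = 7.01 / 0.3066 = 22.863666
Step 4: E[X|A_4] = 1.25 / 0.2919 = 4.282288
Verification: E[X] = sum E[X*1_A_i] = 6.91 + 2.57 + 7.01 + 1.25 = 17.74


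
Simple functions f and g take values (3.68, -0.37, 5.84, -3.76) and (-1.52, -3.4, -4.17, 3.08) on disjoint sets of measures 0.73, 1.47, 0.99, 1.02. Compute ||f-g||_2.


Step 1: Compute differences f_i - g_i:
  3.68 - -1.52 = 5.2
  -0.37 - -3.4 = 3.03
  5.84 - -4.17 = 10.01
  -3.76 - 3.08 = -6.84
Step 2: Compute |diff|^2 * measure for each set:
  |5.2|^2 * 0.73 = 27.04 * 0.73 = 19.7392
  |3.03|^2 * 1.47 = 9.1809 * 1.47 = 13.495923
  |10.01|^2 * 0.99 = 100.2001 * 0.99 = 99.198099
  |-6.84|^2 * 1.02 = 46.7856 * 1.02 = 47.721312
Step 3: Sum = 180.154534
Step 4: ||f-g||_2 = (180.154534)^(1/2) = 13.422166


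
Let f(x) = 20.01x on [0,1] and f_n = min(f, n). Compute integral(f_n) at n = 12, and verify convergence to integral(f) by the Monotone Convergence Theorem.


f(x) = 20.01x on [0,1]; f_n(x) = min(20.01x, n). At n = 12:
Step 1: f(x) reaches 12 at x = 12/20.01 = 0.5997
Step 2: integral(f_12) = integral(20.01x, 0, 0.5997) + integral(12, 0.5997, 1)
       = 20.01*0.5997^2/2 + 12*(1 - 0.5997)
       = 3.598201 + 4.803598
       = 8.401799
Step 3: As n -> infinity, f_n increases to f, so by MCT integral(f_n) -> integral(f) = 20.01/2 = 10.005.
Convergence: integral(f_12) = 8.401799 -> 10.005 as n -> infinity


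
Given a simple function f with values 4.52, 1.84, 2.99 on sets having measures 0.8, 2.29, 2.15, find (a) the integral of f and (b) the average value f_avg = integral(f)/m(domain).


Step 1: Integral = sum(value_i * measure_i)
= 4.52*0.8 + 1.84*2.29 + 2.99*2.15
= 3.616 + 4.2136 + 6.4285
= 14.2581
Step 2: Total measure of domain = 0.8 + 2.29 + 2.15 = 5.24
Step 3: Average value = 14.2581 / 5.24 = 2.721011


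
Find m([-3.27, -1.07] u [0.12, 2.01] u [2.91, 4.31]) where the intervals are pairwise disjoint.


For pairwise disjoint intervals, m(union) = sum of lengths.
= (-1.07 - -3.27) + (2.01 - 0.12) + (4.31 - 2.91)
= 2.2 + 1.89 + 1.4
= 5.49


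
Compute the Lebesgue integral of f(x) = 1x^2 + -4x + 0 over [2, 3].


The Lebesgue integral of a Riemann-integrable function agrees with the Riemann integral.
Antiderivative F(x) = (1/3)x^3 + (-4/2)x^2 + 0x
F(3) = (1/3)*3^3 + (-4/2)*3^2 + 0*3
     = (1/3)*27 + (-4/2)*9 + 0*3
     = 9 + -18 + 0
     = -9
F(2) = -5.333333
Integral = F(3) - F(2) = -9 - -5.333333 = -3.666667


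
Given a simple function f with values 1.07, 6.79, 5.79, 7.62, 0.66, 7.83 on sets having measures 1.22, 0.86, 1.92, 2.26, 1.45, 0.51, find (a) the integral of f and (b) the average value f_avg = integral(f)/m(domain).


Step 1: Integral = sum(value_i * measure_i)
= 1.07*1.22 + 6.79*0.86 + 5.79*1.92 + 7.62*2.26 + 0.66*1.45 + 7.83*0.51
= 1.3054 + 5.8394 + 11.1168 + 17.2212 + 0.957 + 3.9933
= 40.4331
Step 2: Total measure of domain = 1.22 + 0.86 + 1.92 + 2.26 + 1.45 + 0.51 = 8.22
Step 3: Average value = 40.4331 / 8.22 = 4.918869


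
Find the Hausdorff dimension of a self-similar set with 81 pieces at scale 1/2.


For a self-similar set with N copies scaled by 1/r:
dim_H = log(N)/log(r) = log(81)/log(2)
= 4.394449/0.693147
= 6.33985


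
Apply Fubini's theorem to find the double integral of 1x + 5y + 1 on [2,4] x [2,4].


By Fubini, integrate in x first, then y.
Step 1: Fix y, integrate over x in [2,4]:
  integral(1x + 5y + 1, x=2..4)
  = 1*(4^2 - 2^2)/2 + (5y + 1)*(4 - 2)
  = 6 + (5y + 1)*2
  = 6 + 10y + 2
  = 8 + 10y
Step 2: Integrate over y in [2,4]:
  integral(8 + 10y, y=2..4)
  = 8*2 + 10*(4^2 - 2^2)/2
  = 16 + 60
  = 76


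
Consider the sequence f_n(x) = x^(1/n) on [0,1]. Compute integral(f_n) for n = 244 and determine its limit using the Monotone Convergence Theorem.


At n = 244: f_244(x) = x^(1/244).
Step 1: integral(x^(1/244), 0, 1) = [x^(1/244+1) / (1/244+1)] from 0 to 1
     = 1 / (1/244 + 1) = 1 / ((244+1)/244) = 244/(244+1)
     = 244/245 = 0.995918
Step 2: As n -> infinity, f_n(x) = x^(1/n) -> 1 for x in (0,1], and f_n is increasing in n.
By MCT, lim_n integral(f_n) = integral(lim_n f_n) = integral(1, 0, 1) = 1.
Step 3: Verify convergence: 244/245 = 0.995918 -> 1


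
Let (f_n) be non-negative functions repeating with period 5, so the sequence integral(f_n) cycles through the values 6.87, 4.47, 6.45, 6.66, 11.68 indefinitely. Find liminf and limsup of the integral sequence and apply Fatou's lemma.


The sequence (integral(f_n)) is periodic with period 5, repeating the values 6.87, 4.47, 6.45, 6.66, 11.68 indefinitely.
Step 1: For a periodic sequence, every tail (a_m, a_(m+1), ...) contains all 5 period values infinitely often.
Step 2: Hence inf of every tail = min of the period values = min(6.87, 4.47, 6.45, 6.66, 11.68) = 4.47.
        liminf_n integral(f_n) = sup over m of (inf of tail from m) = 4.47.
Step 3: Similarly sup of every tail = max of the period values = 11.68.
        limsup_n integral(f_n) = 11.68.
Step 4: Fatou's lemma: integral(liminf_n f_n) <= liminf_n integral(f_n) = 4.47.
        So the integral of the pointwise liminf is at most 4.47.


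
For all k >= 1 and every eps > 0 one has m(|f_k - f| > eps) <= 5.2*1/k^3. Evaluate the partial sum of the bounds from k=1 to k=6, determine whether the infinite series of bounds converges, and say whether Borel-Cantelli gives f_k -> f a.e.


Step 1: List the terms 5.2*1/k^3 for k = 1 to 6:
  k=1: 5.2
  k=2: 0.65
  k=3: 0.192593
  k=4: 0.08125
  k=5: 0.0416
  k=6: 0.024074
Step 2: Partial sum = 5.2 + 0.65 + 0.192593 + 0.08125 + 0.0416 + 0.024074
     = 6.189517
Step 3: The full series sum_(k>=1) 5.2*1/k^3 converges (p-series with p = 3 > 1; a constant multiple of a convergent series converges).
Step 4: Fix eps > 0. Since sum_k m(|f_k - f| > eps) < infinity, the Borel-Cantelli lemma gives
        m(limsup_k {|f_k - f| > eps}) = 0, i.e. for a.e. x, |f_k(x) - f(x)| <= eps for all large k.
        Applying this with eps = 1/j for j = 1, 2, ... and intersecting the countably many full-measure sets,
        for a.e. x we get limsup_k |f_k(x) - f(x)| <= 1/j for every j, hence f_k -> f almost everywhere.
Conclusion: series converges; Borel-Cantelli yields f_k -> f a.e.


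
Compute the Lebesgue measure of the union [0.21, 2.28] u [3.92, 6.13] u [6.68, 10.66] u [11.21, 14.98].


For pairwise disjoint intervals, m(union) = sum of lengths.
= (2.28 - 0.21) + (6.13 - 3.92) + (10.66 - 6.68) + (14.98 - 11.21)
= 2.07 + 2.21 + 3.98 + 3.77
= 12.03


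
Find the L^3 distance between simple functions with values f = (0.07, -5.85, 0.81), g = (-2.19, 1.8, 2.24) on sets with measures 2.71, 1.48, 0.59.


Step 1: Compute differences f_i - g_i:
  0.07 - -2.19 = 2.26
  -5.85 - 1.8 = -7.65
  0.81 - 2.24 = -1.43
Step 2: Compute |diff|^3 * measure for each set:
  |2.26|^3 * 2.71 = 11.543176 * 2.71 = 31.282007
  |-7.65|^3 * 1.48 = 447.697125 * 1.48 = 662.591745
  |-1.43|^3 * 0.59 = 2.924207 * 0.59 = 1.725282
Step 3: Sum = 695.599034
Step 4: ||f-g||_3 = (695.599034)^(1/3) = 8.860393


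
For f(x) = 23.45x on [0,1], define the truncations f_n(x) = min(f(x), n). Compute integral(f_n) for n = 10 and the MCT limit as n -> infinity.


f(x) = 23.45x on [0,1]; f_n(x) = min(23.45x, n). At n = 10:
Step 1: f(x) reaches 10 at x = 10/23.45 = 0.426439
Step 2: integral(f_10) = integral(23.45x, 0, 0.426439) + integral(10, 0.426439, 1)
       = 23.45*0.426439^2/2 + 10*(1 - 0.426439)
       = 2.132196 + 5.735608
       = 7.867804
Step 3: As n -> infinity, f_n increases to f, so by MCT integral(f_n) -> integral(f) = 23.45/2 = 11.725.
Convergence: integral(f_10) = 7.867804 -> 11.725 as n -> infinity


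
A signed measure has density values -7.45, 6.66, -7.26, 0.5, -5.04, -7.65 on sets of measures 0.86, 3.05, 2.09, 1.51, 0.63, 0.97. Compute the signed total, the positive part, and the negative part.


Step 1: Compute signed measure on each set:
  Set 1: -7.45 * 0.86 = -6.407
  Set 2: 6.66 * 3.05 = 20.313
  Set 3: -7.26 * 2.09 = -15.1734
  Set 4: 0.5 * 1.51 = 0.755
  Set 5: -5.04 * 0.63 = -3.1752
  Set 6: -7.65 * 0.97 = -7.4205
Step 2: Total signed measure = (-6.407) + (20.313) + (-15.1734) + (0.755) + (-3.1752) + (-7.4205)
     = -11.1081
Step 3: Positive part mu+(X) = sum of positive contributions = 21.068
Step 4: Negative part mu-(X) = |sum of negative contributions| = 32.1761
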